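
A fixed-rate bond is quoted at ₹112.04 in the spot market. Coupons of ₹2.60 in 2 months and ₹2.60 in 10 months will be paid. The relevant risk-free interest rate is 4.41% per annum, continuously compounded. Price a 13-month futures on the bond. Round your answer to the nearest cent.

₹112.19

PV(coupons) I = 2.60·e^(−0.0441·2/12) + 2.60·e^(−0.0441·10/12)
I = 2.5810 + 2.5062 = 5.0872
F = (S − I)·e^(rT) = (112.04 − 5.0872) · e^(0.0441·13/12)
= 106.9528 · e^0.047775 = 106.9528 × 1.048935 = ₹112.19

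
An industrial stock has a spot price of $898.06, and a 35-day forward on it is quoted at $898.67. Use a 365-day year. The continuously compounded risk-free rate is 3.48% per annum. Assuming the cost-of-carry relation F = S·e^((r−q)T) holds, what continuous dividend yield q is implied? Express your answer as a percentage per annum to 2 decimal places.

2.77%

From F = S·e^((r−q)T): (r − q) = ln(F/S)/T
ln(898.67/898.06) = ln(1.000679) = 0.000679
(r − q) = 0.000679 / (35/365) = 0.007081
q = r − ln(F/S)/T = 0.0348 − 0.007081 = 0.027719
q = 2.77%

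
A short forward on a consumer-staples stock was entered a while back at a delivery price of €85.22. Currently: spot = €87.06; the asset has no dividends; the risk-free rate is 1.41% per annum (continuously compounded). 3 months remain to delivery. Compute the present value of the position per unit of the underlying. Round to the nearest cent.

Current fair forward for the remaining 3 months: F = S·e^(r·T), r = 0.0141
F = 87.06 · e^(0.0141 × 3/12) = 87.06 × 1.003531 = 87.3674
Value of long forward = (F − K)·e^(−rT) = (87.3674 − 85.22) · e^(−0.0141·3/12)
= 2.1474 × 0.996481 = 2.14
Short position value = −(long value) = -€2.14

-€2.14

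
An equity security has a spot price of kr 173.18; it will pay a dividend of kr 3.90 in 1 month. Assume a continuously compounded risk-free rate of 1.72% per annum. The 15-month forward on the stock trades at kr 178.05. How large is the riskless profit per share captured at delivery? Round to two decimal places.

kr 5.09 per share

PV(dividends) I = 3.90·e^(−0.0172·1/12) = 3.8944
Fair forward F* = (S − I)·e^(rT) = (173.18 − 3.8944)·e^0.021500 = 169.2856 × 1.021733 = 172.9647
Market kr 178.05 > fair 172.9647: forward overpriced → cash-and-carry (borrow at r, buy the stock and collect the dividends, short the forward).
Profit at T = |F_mkt − F*| = |178.05 − 172.9647| = kr 5.09 per share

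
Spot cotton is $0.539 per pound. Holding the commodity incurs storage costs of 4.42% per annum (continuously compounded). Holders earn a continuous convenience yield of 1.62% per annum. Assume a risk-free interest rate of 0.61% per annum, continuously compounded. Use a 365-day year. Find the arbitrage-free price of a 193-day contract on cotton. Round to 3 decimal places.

$0.549 per pound

Net carry = r + u − y = 0.0061 + 0.0442 − 0.0162 = 0.0341
F = S·e^((r+u−y)T) = 0.539 · e^(0.0341 × 193/365) = 0.539 · e^0.018031
= 0.539 × 1.018195 = $0.549 per pound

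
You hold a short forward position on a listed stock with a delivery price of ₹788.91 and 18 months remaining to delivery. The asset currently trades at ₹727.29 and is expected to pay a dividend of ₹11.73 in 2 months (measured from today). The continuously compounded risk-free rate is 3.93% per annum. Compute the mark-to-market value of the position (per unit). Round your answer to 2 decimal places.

PV(remaining dividends) I = 11.73·e^(−0.0393·2/12) = 11.6534
Current forward F = (S − I)·e^(rT) = (727.29 − 11.6534)·e^(0.0393·18/12) = 715.6366 × 1.060722 = 759.0915
Value (long) = (F − K)·e^(−rT) = (759.0915 − 788.91) × 0.942754 = -28.1115
Short position value = −(long value) = ₹28.11

₹28.11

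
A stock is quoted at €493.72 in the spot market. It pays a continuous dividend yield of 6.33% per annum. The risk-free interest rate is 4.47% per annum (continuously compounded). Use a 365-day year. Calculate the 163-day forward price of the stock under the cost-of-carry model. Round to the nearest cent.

F = S·e^((r − q)T) = 493.72 · e^((0.0447 − 0.0633) × 163/365)
= 493.72 · e^-0.008306 = 493.72 × 0.991728
F = €489.64

€489.64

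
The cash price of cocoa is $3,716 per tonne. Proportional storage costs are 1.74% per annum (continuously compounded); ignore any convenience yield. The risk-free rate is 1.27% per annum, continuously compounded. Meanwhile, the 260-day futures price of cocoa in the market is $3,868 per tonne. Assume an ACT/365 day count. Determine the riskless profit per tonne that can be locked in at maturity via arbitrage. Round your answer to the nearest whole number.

Fair futures: F* = S·e^(carry·T), with carry = (r + u) = 0.0127 + 0.0174 = 0.0301
F* = 3716 · e^(0.0301 × 260/365) = 3716 · e^0.021441 = 3716 × 1.021673 = $3796.5369
Market $3868 > fair $3796.5369: forward overpriced → cash-and-carry (buy spot, short the forward).
At maturity, profit = |F_mkt − F*| = |3868 − 3796.5369| = $71 per tonne

$71 per tonne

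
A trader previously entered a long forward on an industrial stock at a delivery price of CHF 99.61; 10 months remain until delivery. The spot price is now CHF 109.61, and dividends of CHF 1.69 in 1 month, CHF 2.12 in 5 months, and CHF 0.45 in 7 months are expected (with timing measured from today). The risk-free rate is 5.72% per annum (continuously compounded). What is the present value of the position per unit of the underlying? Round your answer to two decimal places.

CHF 10.45

PV(remaining dividends) I = 1.69·e^(−0.0572·1/12) + 2.12·e^(−0.0572·5/12) + 0.45·e^(−0.0572·7/12) = 4.1873
Current forward F = (S − I)·e^(rT) = (109.61 − 4.1873)·e^(0.0572·10/12) = 105.4227 × 1.048821 = 110.5695
Value (long) = (F − K)·e^(−rT) = (110.5695 − 99.61) × 0.953452 = 10.4494
Value = CHF 10.45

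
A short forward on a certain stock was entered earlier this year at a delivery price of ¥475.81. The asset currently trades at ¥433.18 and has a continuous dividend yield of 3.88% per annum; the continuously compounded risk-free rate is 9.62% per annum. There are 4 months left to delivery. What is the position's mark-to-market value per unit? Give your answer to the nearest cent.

¥33.18

Current fair forward for the remaining 4 months: F = S·e^((r − q)·T), (r − q) = 0.0962 − 0.0388 = 0.0574
F = 433.18 · e^(0.0574 × 4/12) = 433.18 × 1.019318 = 441.5482
Value of long forward = (F − K)·e^(−rT) = (441.5482 − 475.81) · e^(−0.0962·4/12)
= -34.2618 × 0.968442 = -33.18
Short position value = −(long value) = ¥33.18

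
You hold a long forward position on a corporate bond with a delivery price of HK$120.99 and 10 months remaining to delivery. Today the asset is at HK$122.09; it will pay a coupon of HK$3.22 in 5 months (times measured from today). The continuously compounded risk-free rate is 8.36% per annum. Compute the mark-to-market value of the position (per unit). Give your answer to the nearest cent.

HK$6.13

PV(remaining coupons) I = 3.22·e^(−0.0836·5/12) = 3.1098
Current forward F = (S − I)·e^(rT) = (122.09 − 3.1098)·e^(0.0836·10/12) = 118.9802 × 1.072151 = 127.5647
Value (long) = (F − K)·e^(−rT) = (127.5647 − 120.99) × 0.932705 = 6.1323
Value = HK$6.13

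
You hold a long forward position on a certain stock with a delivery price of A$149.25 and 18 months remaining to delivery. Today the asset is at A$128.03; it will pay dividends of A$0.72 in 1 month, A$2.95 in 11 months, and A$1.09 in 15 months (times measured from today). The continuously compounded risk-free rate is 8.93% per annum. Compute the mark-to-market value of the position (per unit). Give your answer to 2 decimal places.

PV(remaining dividends) I = 0.72·e^(−0.0893·1/12) + 2.95·e^(−0.0893·11/12) + 1.09·e^(−0.0893·15/12) = 4.4077
Current forward F = (S − I)·e^(rT) = (128.03 − 4.4077)·e^(0.0893·18/12) = 123.6223 × 1.143336 = 141.3418
Value (long) = (F − K)·e^(−rT) = (141.3418 − 149.25) × 0.874634 = -6.9168
Value = -A$6.92

-A$6.92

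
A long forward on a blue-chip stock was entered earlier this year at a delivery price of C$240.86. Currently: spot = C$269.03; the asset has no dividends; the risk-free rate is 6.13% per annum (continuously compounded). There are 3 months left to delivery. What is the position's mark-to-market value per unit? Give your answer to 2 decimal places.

Current fair forward for the remaining 3 months: F = S·e^(r·T), r = 0.0613
F = 269.03 · e^(0.0613 × 3/12) = 269.03 × 1.015443 = 273.1846
Value of long forward = (F − K)·e^(−rT) = (273.1846 − 240.86) · e^(−0.0613·3/12)
= 32.3246 × 0.984792 = 31.83

C$31.83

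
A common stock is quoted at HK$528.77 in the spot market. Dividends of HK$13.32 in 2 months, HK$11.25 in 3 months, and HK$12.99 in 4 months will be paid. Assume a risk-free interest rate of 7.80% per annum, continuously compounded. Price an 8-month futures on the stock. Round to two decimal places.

HK$518.19

PV(dividends) I = 13.32·e^(−0.0780·2/12) + 11.25·e^(−0.0780·3/12) + 12.99·e^(−0.0780·4/12)
I = 13.1480 + 11.0328 + 12.6566 = 36.8374
F = (S − I)·e^(rT) = (528.77 − 36.8374) · e^(0.0780·8/12)
= 491.9326 · e^0.052000 = 491.9326 × 1.053376 = HK$518.19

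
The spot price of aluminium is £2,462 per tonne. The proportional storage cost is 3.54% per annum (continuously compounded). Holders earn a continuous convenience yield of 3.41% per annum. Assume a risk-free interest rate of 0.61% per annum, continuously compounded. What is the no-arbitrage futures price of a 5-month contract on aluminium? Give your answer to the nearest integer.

£2,470 per tonne

Net carry = r + u − y = 0.0061 + 0.0354 − 0.0341 = 0.0074
F = S·e^((r+u−y)T) = 2462 · e^(0.0074 × 5/12) = 2462 · e^0.003083
= 2462 × 1.003088 = £2,470 per tonne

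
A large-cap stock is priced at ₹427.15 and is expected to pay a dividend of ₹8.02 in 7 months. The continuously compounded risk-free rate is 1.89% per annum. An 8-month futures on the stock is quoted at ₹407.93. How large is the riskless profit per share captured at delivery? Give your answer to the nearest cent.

₹16.60 per share

PV(dividends) I = 8.02·e^(−0.0189·7/12) = 7.9321
Fair futures F* = (S − I)·e^(rT) = (427.15 − 7.9321)·e^0.012600 = 419.2179 × 1.012680 = 424.5336
Market ₹407.93 < fair 424.5336: forward underpriced → reverse cash-and-carry (short the stock, invest proceeds at r, pay the dividends, go long the forward).
Profit at T = |F_mkt − F*| = |407.93 − 424.5336| = ₹16.60 per share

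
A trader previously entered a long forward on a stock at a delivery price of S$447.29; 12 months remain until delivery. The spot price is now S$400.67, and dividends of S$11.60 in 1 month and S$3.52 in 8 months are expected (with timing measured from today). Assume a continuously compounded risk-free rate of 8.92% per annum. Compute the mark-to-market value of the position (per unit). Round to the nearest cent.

-S$23.28

PV(remaining dividends) I = 11.60·e^(−0.0892·1/12) + 3.52·e^(−0.0892·8/12) = 14.8309
Current forward F = (S − I)·e^(rT) = (400.67 − 14.8309)·e^(0.0892·12/12) = 385.8391 × 1.093299 = 421.8375
Value (long) = (F − K)·e^(−rT) = (421.8375 − 447.29) × 0.914663 = -23.2805
Value = -S$23.28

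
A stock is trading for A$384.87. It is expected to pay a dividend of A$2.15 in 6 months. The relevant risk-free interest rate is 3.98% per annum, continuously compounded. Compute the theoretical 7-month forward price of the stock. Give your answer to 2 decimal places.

PV(dividends) I = 2.15·e^(−0.0398·6/12)
I = 2.1076
F = (S − I)·e^(rT) = (384.87 − 2.1076) · e^(0.0398·7/12)
= 382.7624 · e^0.023217 = 382.7624 × 1.023489 = A$391.75

A$391.75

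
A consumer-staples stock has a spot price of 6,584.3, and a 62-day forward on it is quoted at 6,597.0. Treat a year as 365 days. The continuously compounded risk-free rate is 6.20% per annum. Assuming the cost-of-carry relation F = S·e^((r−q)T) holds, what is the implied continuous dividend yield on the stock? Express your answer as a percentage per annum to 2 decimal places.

5.07%

From F = S·e^((r−q)T): (r − q) = ln(F/S)/T
ln(6597.0/6584.3) = ln(1.001929) = 0.001927
(r − q) = 0.001927 / (62/365) = 0.011344
q = r − ln(F/S)/T = 0.0620 − 0.011344 = 0.050656
q = 5.07%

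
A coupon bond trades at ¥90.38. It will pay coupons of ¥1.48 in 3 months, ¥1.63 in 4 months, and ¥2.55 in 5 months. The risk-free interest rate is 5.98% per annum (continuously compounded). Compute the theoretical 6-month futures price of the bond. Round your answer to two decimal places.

PV(coupons) I = 1.48·e^(−0.0598·3/12) + 1.63·e^(−0.0598·4/12) + 2.55·e^(−0.0598·5/12)
I = 1.4580 + 1.5978 + 2.4872 = 5.5430
F = (S − I)·e^(rT) = (90.38 − 5.5430) · e^(0.0598·6/12)
= 84.8370 · e^0.029900 = 84.8370 × 1.030351 = ¥87.41

¥87.41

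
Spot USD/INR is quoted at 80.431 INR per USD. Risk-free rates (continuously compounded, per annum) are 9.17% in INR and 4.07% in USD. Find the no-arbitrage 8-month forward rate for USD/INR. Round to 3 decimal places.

F = S·e^((r_INR − r_USD)T) = 80.431 · e^((0.0917 − 0.0407) × 8/12)
= 80.431 · e^0.034000 = 80.431 × 1.034585
F = 83.213 INR per USD

83.213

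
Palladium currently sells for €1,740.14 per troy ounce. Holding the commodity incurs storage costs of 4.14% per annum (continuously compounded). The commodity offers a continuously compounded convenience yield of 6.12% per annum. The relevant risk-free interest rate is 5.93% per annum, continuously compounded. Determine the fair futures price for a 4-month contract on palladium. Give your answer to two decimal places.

€1,763.20 per troy ounce

Net carry = r + u − y = 0.0593 + 0.0414 − 0.0612 = 0.0395
F = S·e^((r+u−y)T) = 1740.14 · e^(0.0395 × 4/12) = 1740.14 · e^0.01316667
= 1740.14 × 1.01325373 = €1,763.20 per troy ounce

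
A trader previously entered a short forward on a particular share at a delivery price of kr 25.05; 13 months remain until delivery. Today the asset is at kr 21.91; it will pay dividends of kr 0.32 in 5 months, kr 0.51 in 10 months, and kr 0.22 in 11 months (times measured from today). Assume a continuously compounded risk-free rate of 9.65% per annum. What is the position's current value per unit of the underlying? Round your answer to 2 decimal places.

kr 1.63

PV(remaining dividends) I = 0.32·e^(−0.0965·5/12) + 0.51·e^(−0.0965·10/12) + 0.22·e^(−0.0965·11/12) = 0.9794
Current forward F = (S − I)·e^(rT) = (21.91 − 0.9794)·e^(0.0965·13/12) = 20.9306 × 1.110202 = 23.2372
Value (long) = (F − K)·e^(−rT) = (23.2372 − 25.05) × 0.900737 = -1.6329
Short position value = −(long value) = kr 1.63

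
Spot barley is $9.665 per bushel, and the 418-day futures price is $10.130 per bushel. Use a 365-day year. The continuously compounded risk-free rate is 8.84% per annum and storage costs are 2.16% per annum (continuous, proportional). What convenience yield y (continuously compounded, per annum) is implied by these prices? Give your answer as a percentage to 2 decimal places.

F = S·e^((r+u−y)T) ⇒ (r+u−y) = ln(F/S)/T
ln(10.130/9.665) = 0.046990; /T ⇒ 0.041032
y = r + u − ln(F/S)/T = 0.0884 + 0.0216 − 0.041032 = 0.068968
y = 6.90%

6.90%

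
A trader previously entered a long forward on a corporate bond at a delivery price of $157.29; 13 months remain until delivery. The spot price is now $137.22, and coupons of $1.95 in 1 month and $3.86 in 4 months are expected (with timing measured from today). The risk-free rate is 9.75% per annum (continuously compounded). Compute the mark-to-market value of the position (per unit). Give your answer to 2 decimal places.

-$9.97

PV(remaining coupons) I = 1.95·e^(−0.0975·1/12) + 3.86·e^(−0.0975·4/12) = 5.6708
Current forward F = (S − I)·e^(rT) = (137.22 − 5.6708)·e^(0.0975·13/12) = 131.5492 × 1.111405 = 146.2044
Value (long) = (F − K)·e^(−rT) = (146.2044 − 157.29) × 0.899762 = -9.9744
Value = -$9.97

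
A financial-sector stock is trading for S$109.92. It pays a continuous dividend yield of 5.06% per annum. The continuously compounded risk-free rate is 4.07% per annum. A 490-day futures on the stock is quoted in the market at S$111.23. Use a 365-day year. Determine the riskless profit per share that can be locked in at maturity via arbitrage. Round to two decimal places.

S$2.76 per share

Fair futures: F* = S·e^(carry·T), with carry = (r − q) = 0.0407 − 0.0506 = -0.0099
F* = 109.92 · e^(-0.0099 × 490/365) = 109.92 · e^-0.013290 = 109.92 × 0.986798 = S$108.4688
Market S$111.23 > fair S$108.4688: forward overpriced → cash-and-carry (buy spot, short the forward).
At maturity, profit = |F_mkt − F*| = |111.23 − 108.4688| = S$2.76 per share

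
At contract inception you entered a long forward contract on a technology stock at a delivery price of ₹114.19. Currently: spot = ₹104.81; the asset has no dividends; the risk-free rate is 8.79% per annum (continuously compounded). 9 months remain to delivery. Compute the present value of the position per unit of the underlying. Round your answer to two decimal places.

-₹2.09

Current fair forward for the remaining 9 months: F = S·e^(r·T), r = 0.0879
F = 104.81 · e^(0.0879 × 9/12) = 104.81 × 1.068147 = 111.9525
Value of long forward = (F − K)·e^(−rT) = (111.9525 − 114.19) · e^(−0.0879·9/12)
= -2.2375 × 0.936201 = -2.09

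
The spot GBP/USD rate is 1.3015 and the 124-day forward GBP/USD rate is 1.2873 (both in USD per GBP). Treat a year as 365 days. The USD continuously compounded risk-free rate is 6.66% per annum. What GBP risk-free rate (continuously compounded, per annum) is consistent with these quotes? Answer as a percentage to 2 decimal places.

9.89%

F = S·e^((r_USD − r_GBP)T) ⇒ r_GBP = r_USD − ln(F/S)/T
ln(1.2873/1.3015) = -0.010970; /(124/365) = -0.032291
r_GBP = 0.0666 + 0.032291 = 0.098891
r_GBP = 9.89%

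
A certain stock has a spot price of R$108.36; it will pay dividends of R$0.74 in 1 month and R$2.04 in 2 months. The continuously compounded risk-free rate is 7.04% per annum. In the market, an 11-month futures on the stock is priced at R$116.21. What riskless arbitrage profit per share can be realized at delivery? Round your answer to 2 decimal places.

PV(dividends) I = 0.74·e^(−0.0704·1/12) + 2.04·e^(−0.0704·2/12) = 2.7519
Fair futures F* = (S − I)·e^(rT) = (108.36 − 2.7519)·e^0.064533 = 105.6081 × 1.066661 = 112.6480
Market R$116.21 > fair 112.6480: forward overpriced → cash-and-carry (borrow at r, buy the stock and collect the dividends, short the forward).
Profit at T = |F_mkt − F*| = |116.21 − 112.6480| = R$3.56 per share

R$3.56 per share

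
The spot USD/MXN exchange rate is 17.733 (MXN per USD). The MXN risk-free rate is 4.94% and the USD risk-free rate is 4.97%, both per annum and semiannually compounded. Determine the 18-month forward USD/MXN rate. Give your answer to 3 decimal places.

17.725

By covered interest parity, F = S · (1+r_MXN/2)^(2T) / (1+r_USD/2)^(2T)
= 17.733 × 1.075945 / 1.076418 = 17.733 × 0.999561
F = 17.725 MXN per USD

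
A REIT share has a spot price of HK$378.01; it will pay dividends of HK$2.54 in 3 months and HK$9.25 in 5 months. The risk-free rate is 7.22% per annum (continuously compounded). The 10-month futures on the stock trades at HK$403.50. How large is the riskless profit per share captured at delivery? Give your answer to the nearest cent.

PV(dividends) I = 2.54·e^(−0.0722·3/12) + 9.25·e^(−0.0722·5/12) = 11.4704
Fair futures F* = (S − I)·e^(rT) = (378.01 − 11.4704)·e^0.060167 = 366.5396 × 1.062014 = 389.2702
Market HK$403.50 > fair 389.2702: forward overpriced → cash-and-carry (borrow at r, buy the stock and collect the dividends, short the forward).
Profit at T = |F_mkt − F*| = |403.50 − 389.2702| = HK$14.23 per share

HK$14.23 per share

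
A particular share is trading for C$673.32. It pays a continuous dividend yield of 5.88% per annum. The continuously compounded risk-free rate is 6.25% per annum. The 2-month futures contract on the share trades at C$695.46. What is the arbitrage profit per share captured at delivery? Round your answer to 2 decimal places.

Fair futures: F* = S·e^(carry·T), with carry = (r − q) = 0.0625 − 0.0588 = 0.0037
F* = 673.32 · e^(0.0037 × 2/12) = 673.32 · e^0.000617 = 673.32 × 1.000617 = C$673.7354
Market C$695.46 > fair C$673.7354: forward overpriced → cash-and-carry (buy spot, short the forward).
At maturity, profit = |F_mkt − F*| = |695.46 − 673.7354| = C$21.72 per share

C$21.72 per share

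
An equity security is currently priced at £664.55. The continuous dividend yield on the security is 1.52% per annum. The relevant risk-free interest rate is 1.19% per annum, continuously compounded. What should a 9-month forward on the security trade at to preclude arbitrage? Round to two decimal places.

£662.91

F = S·e^((r − q)T) = 664.55 · e^((0.0119 − 0.0152) × 9/12)
= 664.55 · e^-0.002475 = 664.55 × 0.997528
F = £662.91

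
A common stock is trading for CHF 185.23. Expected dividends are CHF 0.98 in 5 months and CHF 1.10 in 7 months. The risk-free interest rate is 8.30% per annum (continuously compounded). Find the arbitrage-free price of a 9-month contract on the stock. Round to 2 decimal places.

PV(dividends) I = 0.98·e^(−0.0830·5/12) + 1.10·e^(−0.0830·7/12)
I = 0.9467 + 1.0480 = 1.9947
F = (S − I)·e^(rT) = (185.23 − 1.9947) · e^(0.0830·9/12)
= 183.2353 · e^0.062250 = 183.2353 × 1.064228 = CHF 195.00

CHF 195.00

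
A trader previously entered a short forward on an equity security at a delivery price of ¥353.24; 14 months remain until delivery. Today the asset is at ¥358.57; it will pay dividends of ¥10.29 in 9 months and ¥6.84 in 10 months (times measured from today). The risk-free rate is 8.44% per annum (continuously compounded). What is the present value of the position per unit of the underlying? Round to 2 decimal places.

PV(remaining dividends) I = 10.29·e^(−0.0844·9/12) + 6.84·e^(−0.0844·10/12) = 16.0343
Current forward F = (S − I)·e^(rT) = (358.57 − 16.0343)·e^(0.0844·14/12) = 342.5357 × 1.103478 = 377.9806
Value (long) = (F − K)·e^(−rT) = (377.9806 − 353.24) × 0.906226 = 22.4206
Short position value = −(long value) = -¥22.42

-¥22.42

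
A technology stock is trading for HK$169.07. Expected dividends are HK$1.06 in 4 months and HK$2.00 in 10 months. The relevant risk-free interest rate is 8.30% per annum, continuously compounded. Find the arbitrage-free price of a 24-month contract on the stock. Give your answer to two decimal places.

PV(dividends) I = 1.06·e^(−0.0830·4/12) + 2.00·e^(−0.0830·10/12)
I = 1.0311 + 1.8663 = 2.8974
F = (S − I)·e^(rT) = (169.07 − 2.8974) · e^(0.0830·24/12)
= 166.1726 · e^0.166000 = 166.1726 × 1.180573 = HK$196.18

HK$196.18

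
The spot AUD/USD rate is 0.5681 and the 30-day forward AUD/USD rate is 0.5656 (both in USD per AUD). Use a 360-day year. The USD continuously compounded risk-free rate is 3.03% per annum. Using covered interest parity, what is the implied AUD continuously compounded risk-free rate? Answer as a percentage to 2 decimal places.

F = S·e^((r_USD − r_AUD)T) ⇒ r_AUD = r_USD − ln(F/S)/T
ln(0.5656/0.5681) = -0.004410; /(30/360) = -0.052920
r_AUD = 0.0303 + 0.052920 = 0.083220
r_AUD = 8.32%

8.32%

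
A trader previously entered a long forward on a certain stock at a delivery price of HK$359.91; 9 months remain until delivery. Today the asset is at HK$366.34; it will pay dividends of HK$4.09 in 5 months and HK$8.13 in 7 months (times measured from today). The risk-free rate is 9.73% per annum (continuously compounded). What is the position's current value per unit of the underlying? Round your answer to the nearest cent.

PV(remaining dividends) I = 4.09·e^(−0.0973·5/12) + 8.13·e^(−0.0973·7/12) = 11.6089
Current forward F = (S − I)·e^(rT) = (366.34 − 11.6089)·e^(0.0973·9/12) = 354.7311 × 1.075704 = 381.5857
Value (long) = (F − K)·e^(−rT) = (381.5857 − 359.91) × 0.929624 = 20.1503
Value = HK$20.15

HK$20.15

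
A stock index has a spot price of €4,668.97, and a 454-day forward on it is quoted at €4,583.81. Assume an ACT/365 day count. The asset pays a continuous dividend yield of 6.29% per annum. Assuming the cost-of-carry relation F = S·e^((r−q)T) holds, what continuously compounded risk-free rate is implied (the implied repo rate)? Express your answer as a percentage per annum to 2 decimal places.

4.81%

From F = S·e^((r−q)T): (r − q) = ln(F/S)/T
ln(4583.81/4668.97) = ln(0.981760) = -0.018408
(r − q) = -0.018408 / (454/365) = -0.014799
r = ln(F/S)/T + q = -0.014799 + 0.0629 = 0.048101
r = 4.81%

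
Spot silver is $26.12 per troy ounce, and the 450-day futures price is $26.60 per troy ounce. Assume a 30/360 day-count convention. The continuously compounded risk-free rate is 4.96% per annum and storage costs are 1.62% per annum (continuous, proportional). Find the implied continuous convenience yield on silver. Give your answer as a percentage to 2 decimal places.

F = S·e^((r+u−y)T) ⇒ (r+u−y) = ln(F/S)/T
ln(26.60/26.12) = 0.018210; /T ⇒ 0.014568
y = r + u − ln(F/S)/T = 0.0496 + 0.0162 − 0.014568 = 0.051232
y = 5.12%

5.12%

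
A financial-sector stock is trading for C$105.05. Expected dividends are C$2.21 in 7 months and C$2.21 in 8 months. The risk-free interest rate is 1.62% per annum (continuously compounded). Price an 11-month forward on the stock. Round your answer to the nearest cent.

C$102.18

PV(dividends) I = 2.21·e^(−0.0162·7/12) + 2.21·e^(−0.0162·8/12)
I = 2.1892 + 2.1863 = 4.3755
F = (S − I)·e^(rT) = (105.05 − 4.3755) · e^(0.0162·11/12)
= 100.6745 · e^0.014850 = 100.6745 × 1.014961 = C$102.18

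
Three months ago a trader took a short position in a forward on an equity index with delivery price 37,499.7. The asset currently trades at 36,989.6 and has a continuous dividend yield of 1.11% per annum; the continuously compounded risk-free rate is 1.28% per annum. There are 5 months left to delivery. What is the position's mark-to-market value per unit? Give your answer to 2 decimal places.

Current fair forward for the remaining 5 months: F = S·e^((r − q)·T), (r − q) = 0.0128 − 0.0111 = 0.0017
F = 36989.6 · e^(0.0017 × 5/12) = 36989.6 × 1.00070858 = 37015.8101
Value of long forward = (F − K)·e^(−rT) = (37015.8101 − 37499.7) · e^(−0.0128·5/12)
= -483.8899 × 0.99468086 = -481.32
Short position value = −(long value) = 481.32

481.32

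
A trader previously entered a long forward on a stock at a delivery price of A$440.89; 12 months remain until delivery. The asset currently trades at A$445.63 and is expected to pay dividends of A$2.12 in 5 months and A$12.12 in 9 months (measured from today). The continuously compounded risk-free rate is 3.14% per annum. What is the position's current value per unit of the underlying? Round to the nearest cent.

PV(remaining dividends) I = 2.12·e^(−0.0314·5/12) + 12.12·e^(−0.0314·9/12) = 13.9304
Current forward F = (S − I)·e^(rT) = (445.63 − 13.9304)·e^(0.0314·12/12) = 431.6996 × 1.031898 = 445.4700
Value (long) = (F − K)·e^(−rT) = (445.4700 − 440.89) × 0.969088 = 4.4384
Value = A$4.44

A$4.44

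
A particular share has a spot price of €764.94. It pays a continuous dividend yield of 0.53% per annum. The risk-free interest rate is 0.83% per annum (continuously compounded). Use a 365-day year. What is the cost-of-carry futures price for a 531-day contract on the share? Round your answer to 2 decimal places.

F = S·e^((r − q)T) = 764.94 · e^((0.0083 − 0.0053) × 531/365)
= 764.94 · e^0.004364 = 764.94 × 1.004374
F = €768.29

€768.29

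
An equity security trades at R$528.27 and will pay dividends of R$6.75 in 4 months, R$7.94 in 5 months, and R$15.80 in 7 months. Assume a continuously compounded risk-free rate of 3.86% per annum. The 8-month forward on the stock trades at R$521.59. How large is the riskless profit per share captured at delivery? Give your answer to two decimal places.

PV(dividends) I = 6.75·e^(−0.0386·4/12) + 7.94·e^(−0.0386·5/12) + 15.80·e^(−0.0386·7/12) = 29.9252
Fair forward F* = (S − I)·e^(rT) = (528.27 − 29.9252)·e^0.025733 = 498.3448 × 1.026067 = 511.3352
Market R$521.59 > fair 511.3352: forward overpriced → cash-and-carry (borrow at r, buy the stock and collect the dividends, short the forward).
Profit at T = |F_mkt − F*| = |521.59 − 511.3352| = R$10.25 per share

R$10.25 per share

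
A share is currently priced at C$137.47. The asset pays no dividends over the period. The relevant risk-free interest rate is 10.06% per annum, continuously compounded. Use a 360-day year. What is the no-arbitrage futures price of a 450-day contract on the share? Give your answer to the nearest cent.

C$155.89

F = S·e^(rT) = 137.47 · e^(0.1006 × 450/360)
= 137.47 · e^0.125750 = 137.47 × 1.133999
F = C$155.89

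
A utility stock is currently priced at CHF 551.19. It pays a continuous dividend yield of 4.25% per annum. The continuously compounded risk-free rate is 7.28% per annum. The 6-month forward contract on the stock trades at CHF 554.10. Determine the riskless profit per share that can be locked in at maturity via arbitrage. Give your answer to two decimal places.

Fair forward: F* = S·e^(carry·T), with carry = (r − q) = 0.0728 − 0.0425 = 0.0303
F* = 551.19 · e^(0.0303 × 6/12) = 551.19 · e^0.015150 = 551.19 × 1.015265 = CHF 559.6039
Market CHF 554.10 < fair CHF 559.6039: forward underpriced → reverse cash-and-carry (short spot, go long the forward).
At maturity, profit = |F_mkt − F*| = |554.10 − 559.6039| = CHF 5.50 per share

CHF 5.50 per share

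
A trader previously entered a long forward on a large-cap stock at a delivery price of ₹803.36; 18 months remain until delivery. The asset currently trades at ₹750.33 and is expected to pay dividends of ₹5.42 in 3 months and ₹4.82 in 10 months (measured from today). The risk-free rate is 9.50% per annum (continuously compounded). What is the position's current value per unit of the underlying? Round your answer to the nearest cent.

PV(remaining dividends) I = 5.42·e^(−0.0950·3/12) + 4.82·e^(−0.0950·10/12) = 9.7459
Current forward F = (S − I)·e^(rT) = (750.33 − 9.7459)·e^(0.0950·18/12) = 740.5841 × 1.153153 = 854.0068
Value (long) = (F − K)·e^(−rT) = (854.0068 − 803.36) × 0.867188 = 43.9203
Value = ₹43.92

₹43.92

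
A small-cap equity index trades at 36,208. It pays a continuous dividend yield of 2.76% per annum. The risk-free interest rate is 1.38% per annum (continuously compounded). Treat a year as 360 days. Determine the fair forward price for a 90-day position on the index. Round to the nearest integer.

F = S·e^((r − q)T) = 36208 · e^((0.0138 − 0.0276) × 90/360)
= 36208 · e^-0.003450 = 36208 × 0.996556
F = 36,083

36,083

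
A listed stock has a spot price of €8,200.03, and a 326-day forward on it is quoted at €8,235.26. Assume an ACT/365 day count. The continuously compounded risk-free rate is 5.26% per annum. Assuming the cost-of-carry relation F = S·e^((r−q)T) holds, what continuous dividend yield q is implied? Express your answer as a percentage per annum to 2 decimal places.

4.78%

From F = S·e^((r−q)T): (r − q) = ln(F/S)/T
ln(8235.26/8200.03) = ln(1.004296) = 0.004287
(r − q) = 0.004287 / (326/365) = 0.004800
q = r − ln(F/S)/T = 0.0526 − 0.004800 = 0.047800
q = 4.78%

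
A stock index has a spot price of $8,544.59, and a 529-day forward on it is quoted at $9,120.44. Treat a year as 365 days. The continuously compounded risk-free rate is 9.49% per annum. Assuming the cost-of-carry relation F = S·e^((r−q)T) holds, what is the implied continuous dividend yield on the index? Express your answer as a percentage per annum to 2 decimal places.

4.99%

From F = S·e^((r−q)T): (r − q) = ln(F/S)/T
ln(9120.44/8544.59) = ln(1.067394) = 0.065220
(r − q) = 0.065220 / (529/365) = 0.045001
q = r − ln(F/S)/T = 0.0949 − 0.045001 = 0.049899
q = 4.99%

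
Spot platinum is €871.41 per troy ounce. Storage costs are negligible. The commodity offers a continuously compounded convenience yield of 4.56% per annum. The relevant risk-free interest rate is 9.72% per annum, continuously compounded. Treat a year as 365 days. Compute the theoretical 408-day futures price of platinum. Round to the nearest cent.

€923.15 per troy ounce

Net carry = r + u − y = 0.0972 + 0.0000 − 0.0456 = 0.0516
F = S·e^((r+u−y)T) = 871.41 · e^(0.0516 × 408/365) = 871.41 · e^0.057679
= 871.41 × 1.059375 = €923.15 per troy ounce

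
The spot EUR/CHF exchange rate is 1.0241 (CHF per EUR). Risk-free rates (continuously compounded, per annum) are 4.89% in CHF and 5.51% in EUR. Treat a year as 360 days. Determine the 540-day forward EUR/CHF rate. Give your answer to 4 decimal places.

1.0146

F = S·e^((r_CHF − r_EUR)T) = 1.0241 · e^((0.0489 − 0.0551) × 540/360)
= 1.0241 · e^-0.009300 = 1.0241 × 0.990743
F = 1.0146 CHF per EUR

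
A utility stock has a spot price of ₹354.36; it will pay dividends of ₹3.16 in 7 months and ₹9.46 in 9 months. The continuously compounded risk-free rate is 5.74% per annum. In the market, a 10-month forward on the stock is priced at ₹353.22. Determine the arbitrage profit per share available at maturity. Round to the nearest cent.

PV(dividends) I = 3.16·e^(−0.0574·7/12) + 9.46·e^(−0.0574·9/12) = 12.1173
Fair forward F* = (S − I)·e^(rT) = (354.36 − 12.1173)·e^0.047833 = 342.2427 × 1.048995 = 359.0109
Market ₹353.22 < fair 359.0109: forward underpriced → reverse cash-and-carry (short the stock, invest proceeds at r, pay the dividends, go long the forward).
Profit at T = |F_mkt − F*| = |353.22 − 359.0109| = ₹5.79 per share

₹5.79 per share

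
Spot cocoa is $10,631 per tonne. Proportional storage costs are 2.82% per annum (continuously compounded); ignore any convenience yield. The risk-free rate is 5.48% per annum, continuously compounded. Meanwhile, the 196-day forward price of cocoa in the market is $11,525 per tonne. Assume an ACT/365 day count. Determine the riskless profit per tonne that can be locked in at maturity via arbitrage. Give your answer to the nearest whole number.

Fair forward: F* = S·e^(carry·T), with carry = (r + u) = 0.0548 + 0.0282 = 0.0830
F* = 10631 · e^(0.0830 × 196/365) = 10631 · e^0.044570 = 10631 × 1.045578 = $11115.5397
Market $11525 > fair $11115.5397: forward overpriced → cash-and-carry (buy spot, short the forward).
At maturity, profit = |F_mkt − F*| = |11525 − 11115.5397| = $409 per tonne

$409 per tonne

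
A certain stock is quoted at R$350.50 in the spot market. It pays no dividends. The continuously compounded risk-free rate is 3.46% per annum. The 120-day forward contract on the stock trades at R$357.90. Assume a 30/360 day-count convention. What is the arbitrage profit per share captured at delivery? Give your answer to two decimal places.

Fair forward: F* = S·e^(carry·T), with carry = r = 0.0346
F* = 350.50 · e^(0.0346 × 120/360) = 350.50 · e^0.011533 = 350.50 × 1.011600 = R$354.5658
Market R$357.90 > fair R$354.5658: forward overpriced → cash-and-carry (buy spot, short the forward).
At maturity, profit = |F_mkt − F*| = |357.90 − 354.5658| = R$3.33 per share

R$3.33 per share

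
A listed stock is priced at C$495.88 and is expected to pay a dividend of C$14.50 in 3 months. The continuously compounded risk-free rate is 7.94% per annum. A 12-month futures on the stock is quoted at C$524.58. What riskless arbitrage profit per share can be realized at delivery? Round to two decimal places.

C$3.11 per share

PV(dividends) I = 14.50·e^(−0.0794·3/12) = 14.2150
Fair futures F* = (S − I)·e^(rT) = (495.88 − 14.2150)·e^0.079400 = 481.6650 × 1.082637 = 521.4684
Market C$524.58 > fair 521.4684: forward overpriced → cash-and-carry (borrow at r, buy the stock and collect the dividends, short the forward).
Profit at T = |F_mkt − F*| = |524.58 − 521.4684| = C$3.11 per share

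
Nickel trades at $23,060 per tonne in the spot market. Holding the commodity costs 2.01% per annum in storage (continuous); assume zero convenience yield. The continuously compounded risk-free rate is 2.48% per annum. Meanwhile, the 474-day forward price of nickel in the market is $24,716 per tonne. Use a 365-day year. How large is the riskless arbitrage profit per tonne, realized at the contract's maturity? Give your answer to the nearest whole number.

Fair forward: F* = S·e^(carry·T), with carry = (r + u) = 0.0248 + 0.0201 = 0.0449
F* = 23060 · e^(0.0449 × 474/365) = 23060 · e^0.058308 = 23060 × 1.060041 = $24444.5455
Market $24716 > fair $24444.5455: forward overpriced → cash-and-carry (buy spot, short the forward).
At maturity, profit = |F_mkt − F*| = |24716 − 24444.5455| = $271 per tonne

$271 per tonne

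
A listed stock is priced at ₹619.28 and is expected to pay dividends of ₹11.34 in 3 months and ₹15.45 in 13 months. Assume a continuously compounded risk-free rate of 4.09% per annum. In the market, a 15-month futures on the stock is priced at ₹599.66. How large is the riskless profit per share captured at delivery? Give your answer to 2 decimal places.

PV(dividends) I = 11.34·e^(−0.0409·3/12) + 15.45·e^(−0.0409·13/12) = 26.0050
Fair futures F* = (S − I)·e^(rT) = (619.28 − 26.0050)·e^0.051125 = 593.2750 × 1.052454 = 624.3946
Market ₹599.66 < fair 624.3946: forward underpriced → reverse cash-and-carry (short the stock, invest proceeds at r, pay the dividends, go long the forward).
Profit at T = |F_mkt − F*| = |599.66 − 624.3946| = ₹24.73 per share

₹24.73 per share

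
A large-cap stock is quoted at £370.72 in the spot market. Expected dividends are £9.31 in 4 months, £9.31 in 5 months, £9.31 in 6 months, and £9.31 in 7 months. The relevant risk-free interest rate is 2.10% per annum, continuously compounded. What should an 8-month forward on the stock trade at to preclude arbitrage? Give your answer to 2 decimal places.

PV(dividends) I = 9.31·e^(−0.0210·4/12) + 9.31·e^(−0.0210·5/12) + 9.31·e^(−0.0210·6/12) + 9.31·e^(−0.0210·7/12)
I = 9.2451 + 9.2289 + 9.2128 + 9.1966 = 36.8834
F = (S − I)·e^(rT) = (370.72 − 36.8834) · e^(0.0210·8/12)
= 333.8366 · e^0.014000 = 333.8366 × 1.014098 = £338.54

£338.54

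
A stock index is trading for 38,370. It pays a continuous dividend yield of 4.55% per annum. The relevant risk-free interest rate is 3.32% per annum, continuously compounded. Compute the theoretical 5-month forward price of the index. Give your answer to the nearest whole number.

F = S·e^((r − q)T) = 38370 · e^((0.0332 − 0.0455) × 5/12)
= 38370 · e^-0.005125 = 38370 × 0.994888
F = 38,174

38,174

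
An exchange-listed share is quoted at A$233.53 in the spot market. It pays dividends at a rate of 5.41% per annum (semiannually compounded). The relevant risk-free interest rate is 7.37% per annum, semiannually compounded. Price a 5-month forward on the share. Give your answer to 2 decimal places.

A$235.39

F = S · (1+r/2)^(2T) / (1+q/2)^(2T)
= 233.53 × 1.030615 / 1.022491 = 233.53 × 1.007945
F = A$235.39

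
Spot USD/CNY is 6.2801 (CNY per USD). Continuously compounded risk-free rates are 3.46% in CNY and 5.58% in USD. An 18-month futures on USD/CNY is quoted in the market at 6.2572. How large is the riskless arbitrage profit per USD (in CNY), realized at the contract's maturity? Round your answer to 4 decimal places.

Fair futures: F* = S·e^(carry·T), with carry = (r_CNY − r_USD) = 0.0346 − 0.0558 = -0.0212
F* = 6.2801 · e^(-0.0212 × 18/12) = 6.2801 · e^-0.031800 = 6.2801 × 0.968700 = 6.0835
Market 6.2572 > fair 6.0835: forward overpriced → cash-and-carry (buy spot, short the forward).
At maturity, profit = |F_mkt − F*| = |6.2572 − 6.0835| = 0.1737 per USD (in CNY)

0.1737 per USD (in CNY)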